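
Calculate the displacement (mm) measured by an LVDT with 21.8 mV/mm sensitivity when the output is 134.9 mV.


Displacement = Vout / sensitivity.
d = 134.9 / 21.8
d = 6.188 mm

6.188 mm


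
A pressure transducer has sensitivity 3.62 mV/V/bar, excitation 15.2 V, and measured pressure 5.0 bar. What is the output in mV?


Output = sensitivity * Vex * P.
Vout = 3.62 * 15.2 * 5.0
Vout = 55.024 * 5.0
Vout = 275.12 mV

275.12 mV


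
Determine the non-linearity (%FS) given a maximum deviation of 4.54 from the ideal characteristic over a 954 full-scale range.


Linearity error = (max deviation / full scale) * 100%.
Linearity = (4.54 / 954) * 100
Linearity = 0.476 %FS

0.476 %FS


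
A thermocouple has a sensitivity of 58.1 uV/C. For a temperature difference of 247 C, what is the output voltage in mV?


The thermocouple output V = sensitivity * dT.
V = 58.1 uV/C * 247 C
V = 14350.7 uV
V = 14.351 mV

14.351 mV


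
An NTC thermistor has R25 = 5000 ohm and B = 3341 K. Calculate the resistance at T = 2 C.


NTC thermistor equation: Rt = R25 * exp(B * (1/T - 1/T25)).
T in Kelvin: 275.15 K, T25 = 298.15 K
1/T - 1/T25 = 1/275.15 - 1/298.15 = 0.00028036
B * (1/T - 1/T25) = 3341 * 0.00028036 = 0.9367
Rt = 5000 * exp(0.9367) = 12757.7 ohm

12757.7 ohm


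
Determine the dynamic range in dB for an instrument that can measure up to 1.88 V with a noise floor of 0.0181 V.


Dynamic range = 20 * log10(Vmax / Vnoise).
DR = 20 * log10(1.88 / 0.0181)
DR = 20 * log10(103.87)
DR = 40.33 dB

40.33 dB


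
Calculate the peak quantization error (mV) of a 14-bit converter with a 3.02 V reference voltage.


The maximum quantization error is +/- LSB/2.
LSB = Vref / 2^n = 3.02 / 16384 = 0.00018433 V
Max error = LSB / 2 = 0.00018433 / 2 = 9.216e-05 V
Max error = 0.0922 mV

0.0922 mV


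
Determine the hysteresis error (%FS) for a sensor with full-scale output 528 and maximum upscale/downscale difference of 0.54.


Hysteresis = (max difference / full scale) * 100%.
H = (0.54 / 528) * 100
H = 0.102 %FS

0.102 %FS


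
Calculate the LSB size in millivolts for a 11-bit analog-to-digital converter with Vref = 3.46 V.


The resolution (LSB) of an ADC is Vref / 2^n.
LSB = 3.46 / 2^11
LSB = 3.46 / 2048
LSB = 0.00168945 V = 1.68945312 mV

1.68945312 mV


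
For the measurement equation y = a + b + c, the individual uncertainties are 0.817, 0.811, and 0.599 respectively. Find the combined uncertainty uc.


For a sum of independent quantities, uc = sqrt(u1^2 + u2^2 + u3^2).
uc = sqrt(0.817^2 + 0.811^2 + 0.599^2)
uc = sqrt(0.667489 + 0.657721 + 0.358801)
uc = 1.2977

1.2977


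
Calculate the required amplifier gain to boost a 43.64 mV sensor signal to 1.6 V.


Gain = Vout / Vin (converting to same units).
G = 1.6 V / 43.64 mV
G = 1600.0 mV / 43.64 mV
G = 36.66

36.66


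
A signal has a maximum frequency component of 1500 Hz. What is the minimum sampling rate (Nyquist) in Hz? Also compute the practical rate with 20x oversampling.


By Nyquist theorem, fs_min = 2 * fmax.
fs_min = 2 * 1500 = 3000 Hz
Practical rate = 20 * fs_min = 20 * 3000 = 60000 Hz

fs_min = 3000 Hz, fs_practical = 60000 Hz


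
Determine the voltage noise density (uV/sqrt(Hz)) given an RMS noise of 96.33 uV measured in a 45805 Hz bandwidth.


Noise spectral density = Vrms / sqrt(BW).
NSD = 96.33 / sqrt(45805)
NSD = 96.33 / 214.021
NSD = 0.4501 uV/sqrt(Hz)

0.4501 uV/sqrt(Hz)


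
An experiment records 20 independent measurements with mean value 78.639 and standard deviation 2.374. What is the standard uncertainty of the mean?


The standard uncertainty for Type A evaluation is u = s / sqrt(n).
u = 2.374 / sqrt(20)
u = 2.374 / 4.4721
u = 0.5308

0.5308


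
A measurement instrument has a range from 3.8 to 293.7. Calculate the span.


Span = upper range - lower range.
Span = 293.7 - (3.8)
Span = 289.9

289.9


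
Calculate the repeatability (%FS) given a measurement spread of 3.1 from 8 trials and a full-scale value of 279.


Repeatability = (spread / full scale) * 100%.
R = (3.1 / 279) * 100
R = 1.111 %FS

1.111 %FS


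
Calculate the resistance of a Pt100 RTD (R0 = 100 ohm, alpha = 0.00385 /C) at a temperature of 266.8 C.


The RTD equation: Rt = R0 * (1 + alpha * T).
Rt = 100 * (1 + 0.00385 * 266.8)
Rt = 100 * (1 + 1.02718)
Rt = 100 * 2.02718
Rt = 202.718 ohm

202.718 ohm


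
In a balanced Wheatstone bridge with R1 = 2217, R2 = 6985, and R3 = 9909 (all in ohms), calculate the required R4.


At balance: R1*R4 = R2*R3, so R4 = R2*R3/R1.
R4 = 6985 * 9909 / 2217
R4 = 69214365 / 2217
R4 = 31219.83 ohm

31219.83 ohm


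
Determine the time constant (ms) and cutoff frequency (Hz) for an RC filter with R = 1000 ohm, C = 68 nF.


Time constant: tau = R * C.
tau = 1000 * 6.80e-08 = 6.8e-05 s
tau = 0.068 ms
Cutoff frequency: fc = 1 / (2*pi*R*C).
fc = 1 / (2*pi*6.8e-05) = 2340.51 Hz

tau = 0.068 ms, fc = 2340.51 Hz


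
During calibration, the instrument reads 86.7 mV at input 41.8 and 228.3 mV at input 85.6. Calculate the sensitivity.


Sensitivity = (y2 - y1) / (x2 - x1).
S = (228.3 - 86.7) / (85.6 - 41.8)
S = 141.6 / 43.8
S = 3.2329 mV/unit

3.2329 mV/unit


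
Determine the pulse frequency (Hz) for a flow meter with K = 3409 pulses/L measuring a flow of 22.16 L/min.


Frequency = K * Q / 60 (converting L/min to L/s).
f = 3409 * 22.16 / 60
f = 75543.44 / 60
f = 1259.06 Hz

1259.06 Hz


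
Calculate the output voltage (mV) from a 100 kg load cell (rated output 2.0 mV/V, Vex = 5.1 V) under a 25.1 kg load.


Vout = rated_output * Vex * (load / capacity).
Vout = 2.0 * 5.1 * (25.1 / 100)
Vout = 2.0 * 5.1 * 0.251
Vout = 2.56 mV

2.56 mV


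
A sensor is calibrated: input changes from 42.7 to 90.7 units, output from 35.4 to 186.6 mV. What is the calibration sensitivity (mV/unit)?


Sensitivity = (y2 - y1) / (x2 - x1).
S = (186.6 - 35.4) / (90.7 - 42.7)
S = 151.2 / 48.0
S = 3.15 mV/unit

3.15 mV/unit


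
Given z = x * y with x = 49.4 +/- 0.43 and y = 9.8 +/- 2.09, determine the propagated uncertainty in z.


For a product z = x*y, the relative uncertainty is:
uz/z = sqrt((ux/x)^2 + (uy/y)^2)
Relative uncertainties: ux/x = 0.43/49.4 = 0.008704
uy/y = 2.09/9.8 = 0.213265
z = 49.4 * 9.8 = 484.1
uz = 484.1 * sqrt(0.008704^2 + 0.213265^2) = 103.332

103.332


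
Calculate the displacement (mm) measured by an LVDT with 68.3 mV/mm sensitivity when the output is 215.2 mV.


Displacement = Vout / sensitivity.
d = 215.2 / 68.3
d = 3.151 mm

3.151 mm


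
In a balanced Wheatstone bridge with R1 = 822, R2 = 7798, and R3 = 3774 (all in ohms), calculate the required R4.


At balance: R1*R4 = R2*R3, so R4 = R2*R3/R1.
R4 = 7798 * 3774 / 822
R4 = 29429652 / 822
R4 = 35802.5 ohm

35802.5 ohm


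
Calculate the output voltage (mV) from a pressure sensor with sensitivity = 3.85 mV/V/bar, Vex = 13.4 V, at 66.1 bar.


Output = sensitivity * Vex * P.
Vout = 3.85 * 13.4 * 66.1
Vout = 51.59 * 66.1
Vout = 3410.1 mV

3410.1 mV


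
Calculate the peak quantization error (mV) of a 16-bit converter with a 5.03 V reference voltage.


The maximum quantization error is +/- LSB/2.
LSB = Vref / 2^n = 5.03 / 65536 = 7.675e-05 V
Max error = LSB / 2 = 7.675e-05 / 2 = 3.838e-05 V
Max error = 0.0384 mV

0.0384 mV


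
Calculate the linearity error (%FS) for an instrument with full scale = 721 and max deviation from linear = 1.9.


Linearity error = (max deviation / full scale) * 100%.
Linearity = (1.9 / 721) * 100
Linearity = 0.264 %FS

0.264 %FS


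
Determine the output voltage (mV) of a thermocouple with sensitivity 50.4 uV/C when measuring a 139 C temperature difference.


The thermocouple output V = sensitivity * dT.
V = 50.4 uV/C * 139 C
V = 7005.6 uV
V = 7.006 mV

7.006 mV


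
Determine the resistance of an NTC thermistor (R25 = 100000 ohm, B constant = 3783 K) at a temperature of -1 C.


NTC thermistor equation: Rt = R25 * exp(B * (1/T - 1/T25)).
T in Kelvin: 272.15 K, T25 = 298.15 K
1/T - 1/T25 = 1/272.15 - 1/298.15 = 0.00032043
B * (1/T - 1/T25) = 3783 * 0.00032043 = 1.2122
Rt = 100000 * exp(1.2122) = 336079.8 ohm

336079.8 ohm


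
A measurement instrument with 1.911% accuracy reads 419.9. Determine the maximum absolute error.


Absolute error = (accuracy% / 100) * reading.
Error = (1.911 / 100) * 419.9
Error = 0.01911 * 419.9
Error = 8.0243

8.0243


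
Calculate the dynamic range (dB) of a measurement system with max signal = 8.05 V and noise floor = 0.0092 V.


Dynamic range = 20 * log10(Vmax / Vnoise).
DR = 20 * log10(8.05 / 0.0092)
DR = 20 * log10(875.0)
DR = 58.84 dB

58.84 dB


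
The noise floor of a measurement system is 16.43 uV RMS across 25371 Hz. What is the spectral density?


Noise spectral density = Vrms / sqrt(BW).
NSD = 16.43 / sqrt(25371)
NSD = 16.43 / 159.2828
NSD = 0.1031 uV/sqrt(Hz)

0.1031 uV/sqrt(Hz)


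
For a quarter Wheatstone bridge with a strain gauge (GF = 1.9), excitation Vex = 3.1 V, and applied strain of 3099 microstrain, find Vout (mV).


Quarter bridge output: Vout = (GF * epsilon * Vex) / 4.
Vout = (1.9 * 3099e-6 * 3.1) / 4
Vout = 0.01825311 / 4 V
Vout = 0.00456328 V = 4.5633 mV

4.5633 mV


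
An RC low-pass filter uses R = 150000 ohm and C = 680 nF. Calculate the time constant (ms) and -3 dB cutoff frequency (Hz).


Time constant: tau = R * C.
tau = 150000 * 6.80e-07 = 0.102 s
tau = 102.0 ms
Cutoff frequency: fc = 1 / (2*pi*R*C).
fc = 1 / (2*pi*0.102) = 1.56 Hz

tau = 102.0 ms, fc = 1.56 Hz


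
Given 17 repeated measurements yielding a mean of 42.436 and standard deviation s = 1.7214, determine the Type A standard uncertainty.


The standard uncertainty for Type A evaluation is u = s / sqrt(n).
u = 1.7214 / sqrt(17)
u = 1.7214 / 4.1231
u = 0.4175

0.4175


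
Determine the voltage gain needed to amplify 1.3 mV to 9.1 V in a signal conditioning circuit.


Gain = Vout / Vin (converting to same units).
G = 9.1 V / 1.3 mV
G = 9100.0 mV / 1.3 mV
G = 7000.0

7000.0


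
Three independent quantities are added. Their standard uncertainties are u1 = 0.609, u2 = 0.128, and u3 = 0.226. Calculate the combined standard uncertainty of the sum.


For a sum of independent quantities, uc = sqrt(u1^2 + u2^2 + u3^2).
uc = sqrt(0.609^2 + 0.128^2 + 0.226^2)
uc = sqrt(0.370881 + 0.016384 + 0.051076)
uc = 0.6621

0.6621


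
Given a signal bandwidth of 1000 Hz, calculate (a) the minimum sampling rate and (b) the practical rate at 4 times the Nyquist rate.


By Nyquist theorem, fs_min = 2 * fmax.
fs_min = 2 * 1000 = 2000 Hz
Practical rate = 4 * fs_min = 4 * 2000 = 8000 Hz

fs_min = 2000 Hz, fs_practical = 8000 Hz


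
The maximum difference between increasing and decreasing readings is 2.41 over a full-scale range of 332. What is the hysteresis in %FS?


Hysteresis = (max difference / full scale) * 100%.
H = (2.41 / 332) * 100
H = 0.726 %FS

0.726 %FS


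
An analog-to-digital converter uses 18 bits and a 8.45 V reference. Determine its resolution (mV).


The resolution (LSB) of an ADC is Vref / 2^n.
LSB = 8.45 / 2^18
LSB = 8.45 / 262144
LSB = 3.223e-05 V = 0.03223419 mV

0.03223419 mV


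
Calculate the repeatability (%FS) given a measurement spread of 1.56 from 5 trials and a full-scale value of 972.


Repeatability = (spread / full scale) * 100%.
R = (1.56 / 972) * 100
R = 0.16 %FS

0.16 %FS


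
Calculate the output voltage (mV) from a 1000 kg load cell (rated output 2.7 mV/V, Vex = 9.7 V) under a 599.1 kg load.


Vout = rated_output * Vex * (load / capacity).
Vout = 2.7 * 9.7 * (599.1 / 1000)
Vout = 2.7 * 9.7 * 0.5991
Vout = 15.69 mV

15.69 mV


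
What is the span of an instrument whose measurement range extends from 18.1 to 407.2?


Span = upper range - lower range.
Span = 407.2 - (18.1)
Span = 389.1

389.1


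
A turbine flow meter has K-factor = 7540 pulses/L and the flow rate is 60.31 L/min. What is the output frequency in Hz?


Frequency = K * Q / 60 (converting L/min to L/s).
f = 7540 * 60.31 / 60
f = 454737.4 / 60
f = 7578.96 Hz

7578.96 Hz


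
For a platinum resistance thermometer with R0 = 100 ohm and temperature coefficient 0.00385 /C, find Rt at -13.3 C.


The RTD equation: Rt = R0 * (1 + alpha * T).
Rt = 100 * (1 + 0.00385 * -13.3)
Rt = 100 * (1 + -0.051205)
Rt = 100 * 0.948795
Rt = 94.879 ohm

94.879 ohm


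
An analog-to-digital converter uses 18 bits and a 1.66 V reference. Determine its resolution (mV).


The resolution (LSB) of an ADC is Vref / 2^n.
LSB = 1.66 / 2^18
LSB = 1.66 / 262144
LSB = 6.33e-06 V = 0.0063324 mV

0.0063324 mV


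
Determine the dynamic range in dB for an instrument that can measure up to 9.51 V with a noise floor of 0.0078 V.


Dynamic range = 20 * log10(Vmax / Vnoise).
DR = 20 * log10(9.51 / 0.0078)
DR = 20 * log10(1219.23)
DR = 61.72 dB

61.72 dB


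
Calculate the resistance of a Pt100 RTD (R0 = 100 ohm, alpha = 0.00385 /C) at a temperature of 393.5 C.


The RTD equation: Rt = R0 * (1 + alpha * T).
Rt = 100 * (1 + 0.00385 * 393.5)
Rt = 100 * (1 + 1.514975)
Rt = 100 * 2.514975
Rt = 251.497 ohm

251.497 ohm


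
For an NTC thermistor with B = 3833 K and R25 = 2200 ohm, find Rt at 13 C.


NTC thermistor equation: Rt = R25 * exp(B * (1/T - 1/T25)).
T in Kelvin: 286.15 K, T25 = 298.15 K
1/T - 1/T25 = 1/286.15 - 1/298.15 = 0.00014065
B * (1/T - 1/T25) = 3833 * 0.00014065 = 0.5391
Rt = 2200 * exp(0.5391) = 3771.9 ohm

3771.9 ohm


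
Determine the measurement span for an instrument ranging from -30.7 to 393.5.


Span = upper range - lower range.
Span = 393.5 - (-30.7)
Span = 424.2

424.2


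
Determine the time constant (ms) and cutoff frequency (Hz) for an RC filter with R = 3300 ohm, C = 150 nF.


Time constant: tau = R * C.
tau = 3300 * 1.50e-07 = 0.000495 s
tau = 0.495 ms
Cutoff frequency: fc = 1 / (2*pi*R*C).
fc = 1 / (2*pi*0.000495) = 321.53 Hz

tau = 0.495 ms, fc = 321.53 Hz


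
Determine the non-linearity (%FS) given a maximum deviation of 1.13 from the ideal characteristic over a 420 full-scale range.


Linearity error = (max deviation / full scale) * 100%.
Linearity = (1.13 / 420) * 100
Linearity = 0.269 %FS

0.269 %FS


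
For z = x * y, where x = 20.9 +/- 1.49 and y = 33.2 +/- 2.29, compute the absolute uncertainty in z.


For a product z = x*y, the relative uncertainty is:
uz/z = sqrt((ux/x)^2 + (uy/y)^2)
Relative uncertainties: ux/x = 1.49/20.9 = 0.071292
uy/y = 2.29/33.2 = 0.068976
z = 20.9 * 33.2 = 693.9
uz = 693.9 * sqrt(0.071292^2 + 0.068976^2) = 68.831

68.831


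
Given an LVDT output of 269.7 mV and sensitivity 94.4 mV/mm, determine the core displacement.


Displacement = Vout / sensitivity.
d = 269.7 / 94.4
d = 2.857 mm

2.857 mm


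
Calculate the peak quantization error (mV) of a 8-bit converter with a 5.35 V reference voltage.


The maximum quantization error is +/- LSB/2.
LSB = Vref / 2^n = 5.35 / 256 = 0.02089844 V
Max error = LSB / 2 = 0.02089844 / 2 = 0.01044922 V
Max error = 10.4492 mV

10.4492 mV


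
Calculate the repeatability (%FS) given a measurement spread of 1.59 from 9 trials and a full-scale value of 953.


Repeatability = (spread / full scale) * 100%.
R = (1.59 / 953) * 100
R = 0.167 %FS

0.167 %FS


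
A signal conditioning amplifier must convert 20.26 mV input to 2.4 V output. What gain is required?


Gain = Vout / Vin (converting to same units).
G = 2.4 V / 20.26 mV
G = 2400.0 mV / 20.26 mV
G = 118.46

118.46


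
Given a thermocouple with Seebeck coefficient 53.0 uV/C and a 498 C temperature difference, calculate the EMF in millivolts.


The thermocouple output V = sensitivity * dT.
V = 53.0 uV/C * 498 C
V = 26394.0 uV
V = 26.394 mV

26.394 mV


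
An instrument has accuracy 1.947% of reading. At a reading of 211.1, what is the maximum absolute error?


Absolute error = (accuracy% / 100) * reading.
Error = (1.947 / 100) * 211.1
Error = 0.01947 * 211.1
Error = 4.1101

4.1101


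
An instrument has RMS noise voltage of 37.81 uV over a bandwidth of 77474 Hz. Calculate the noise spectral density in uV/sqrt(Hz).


Noise spectral density = Vrms / sqrt(BW).
NSD = 37.81 / sqrt(77474)
NSD = 37.81 / 278.3415
NSD = 0.1358 uV/sqrt(Hz)

0.1358 uV/sqrt(Hz)


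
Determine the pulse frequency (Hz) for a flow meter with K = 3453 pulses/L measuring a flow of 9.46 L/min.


Frequency = K * Q / 60 (converting L/min to L/s).
f = 3453 * 9.46 / 60
f = 32665.38 / 60
f = 544.42 Hz

544.42 Hz


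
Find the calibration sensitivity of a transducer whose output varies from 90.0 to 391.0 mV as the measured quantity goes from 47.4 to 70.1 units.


Sensitivity = (y2 - y1) / (x2 - x1).
S = (391.0 - 90.0) / (70.1 - 47.4)
S = 301.0 / 22.7
S = 13.2599 mV/unit

13.2599 mV/unit


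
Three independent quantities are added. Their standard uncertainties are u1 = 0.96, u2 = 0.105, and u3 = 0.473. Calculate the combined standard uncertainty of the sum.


For a sum of independent quantities, uc = sqrt(u1^2 + u2^2 + u3^2).
uc = sqrt(0.96^2 + 0.105^2 + 0.473^2)
uc = sqrt(0.9216 + 0.011025 + 0.223729)
uc = 1.0753

1.0753


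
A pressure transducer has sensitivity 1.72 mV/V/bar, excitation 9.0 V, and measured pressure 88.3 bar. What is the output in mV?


Output = sensitivity * Vex * P.
Vout = 1.72 * 9.0 * 88.3
Vout = 15.48 * 88.3
Vout = 1366.88 mV

1366.88 mV


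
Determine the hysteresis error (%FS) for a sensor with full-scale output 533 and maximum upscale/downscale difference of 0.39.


Hysteresis = (max difference / full scale) * 100%.
H = (0.39 / 533) * 100
H = 0.073 %FS

0.073 %FS


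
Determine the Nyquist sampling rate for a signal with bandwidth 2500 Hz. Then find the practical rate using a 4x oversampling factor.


By Nyquist theorem, fs_min = 2 * fmax.
fs_min = 2 * 2500 = 5000 Hz
Practical rate = 4 * fs_min = 4 * 5000 = 20000 Hz

fs_min = 5000 Hz, fs_practical = 20000 Hz


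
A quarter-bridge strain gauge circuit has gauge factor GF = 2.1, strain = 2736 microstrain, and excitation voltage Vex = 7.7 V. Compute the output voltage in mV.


Quarter bridge output: Vout = (GF * epsilon * Vex) / 4.
Vout = (2.1 * 2736e-6 * 7.7) / 4
Vout = 0.04424112 / 4 V
Vout = 0.01106028 V = 11.0603 mV

11.0603 mV


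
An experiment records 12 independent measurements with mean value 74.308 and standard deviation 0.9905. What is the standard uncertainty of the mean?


The standard uncertainty for Type A evaluation is u = s / sqrt(n).
u = 0.9905 / sqrt(12)
u = 0.9905 / 3.4641
u = 0.2859

0.2859


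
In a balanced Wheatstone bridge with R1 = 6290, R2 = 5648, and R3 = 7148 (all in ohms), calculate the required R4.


At balance: R1*R4 = R2*R3, so R4 = R2*R3/R1.
R4 = 5648 * 7148 / 6290
R4 = 40371904 / 6290
R4 = 6418.43 ohm

6418.43 ohm


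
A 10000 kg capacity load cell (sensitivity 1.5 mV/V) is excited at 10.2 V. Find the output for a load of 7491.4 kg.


Vout = rated_output * Vex * (load / capacity).
Vout = 1.5 * 10.2 * (7491.4 / 10000)
Vout = 1.5 * 10.2 * 0.74914
Vout = 11.462 mV

11.462 mV


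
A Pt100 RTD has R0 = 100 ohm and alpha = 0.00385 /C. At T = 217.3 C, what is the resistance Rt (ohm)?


The RTD equation: Rt = R0 * (1 + alpha * T).
Rt = 100 * (1 + 0.00385 * 217.3)
Rt = 100 * (1 + 0.836605)
Rt = 100 * 1.836605
Rt = 183.661 ohm

183.661 ohm


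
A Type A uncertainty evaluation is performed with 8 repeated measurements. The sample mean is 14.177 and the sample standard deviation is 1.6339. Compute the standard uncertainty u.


The standard uncertainty for Type A evaluation is u = s / sqrt(n).
u = 1.6339 / sqrt(8)
u = 1.6339 / 2.8284
u = 0.5777

0.5777


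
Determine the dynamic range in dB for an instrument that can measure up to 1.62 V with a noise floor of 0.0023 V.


Dynamic range = 20 * log10(Vmax / Vnoise).
DR = 20 * log10(1.62 / 0.0023)
DR = 20 * log10(704.35)
DR = 56.96 dB

56.96 dB


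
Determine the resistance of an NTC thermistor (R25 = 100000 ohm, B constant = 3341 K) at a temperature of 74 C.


NTC thermistor equation: Rt = R25 * exp(B * (1/T - 1/T25)).
T in Kelvin: 347.15 K, T25 = 298.15 K
1/T - 1/T25 = 1/347.15 - 1/298.15 = -0.00047342
B * (1/T - 1/T25) = 3341 * -0.00047342 = -1.5817
Rt = 100000 * exp(-1.5817) = 20562.8 ohm

20562.8 ohm


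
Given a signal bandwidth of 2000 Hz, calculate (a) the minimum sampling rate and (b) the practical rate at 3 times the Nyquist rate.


By Nyquist theorem, fs_min = 2 * fmax.
fs_min = 2 * 2000 = 4000 Hz
Practical rate = 3 * fs_min = 3 * 4000 = 12000 Hz

fs_min = 4000 Hz, fs_practical = 12000 Hz


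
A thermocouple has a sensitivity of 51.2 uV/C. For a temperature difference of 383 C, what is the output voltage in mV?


The thermocouple output V = sensitivity * dT.
V = 51.2 uV/C * 383 C
V = 19609.6 uV
V = 19.61 mV

19.61 mV


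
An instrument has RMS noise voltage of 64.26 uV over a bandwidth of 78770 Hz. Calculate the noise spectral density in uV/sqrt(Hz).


Noise spectral density = Vrms / sqrt(BW).
NSD = 64.26 / sqrt(78770)
NSD = 64.26 / 280.6599
NSD = 0.229 uV/sqrt(Hz)

0.229 uV/sqrt(Hz)


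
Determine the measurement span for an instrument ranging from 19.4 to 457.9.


Span = upper range - lower range.
Span = 457.9 - (19.4)
Span = 438.5

438.5


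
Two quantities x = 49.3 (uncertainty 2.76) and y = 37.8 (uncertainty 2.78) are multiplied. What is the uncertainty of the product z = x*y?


For a product z = x*y, the relative uncertainty is:
uz/z = sqrt((ux/x)^2 + (uy/y)^2)
Relative uncertainties: ux/x = 2.76/49.3 = 0.055984
uy/y = 2.78/37.8 = 0.073545
z = 49.3 * 37.8 = 1863.5
uz = 1863.5 * sqrt(0.055984^2 + 0.073545^2) = 172.244

172.244


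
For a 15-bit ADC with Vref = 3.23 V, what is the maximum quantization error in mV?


The maximum quantization error is +/- LSB/2.
LSB = Vref / 2^n = 3.23 / 32768 = 9.857e-05 V
Max error = LSB / 2 = 9.857e-05 / 2 = 4.929e-05 V
Max error = 0.0493 mV

0.0493 mV


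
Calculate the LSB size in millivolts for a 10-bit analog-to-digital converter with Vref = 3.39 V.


The resolution (LSB) of an ADC is Vref / 2^n.
LSB = 3.39 / 2^10
LSB = 3.39 / 1024
LSB = 0.00331055 V = 3.31054688 mV

3.31054688 mV


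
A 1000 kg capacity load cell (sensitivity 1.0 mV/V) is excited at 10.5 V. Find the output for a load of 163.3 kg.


Vout = rated_output * Vex * (load / capacity).
Vout = 1.0 * 10.5 * (163.3 / 1000)
Vout = 1.0 * 10.5 * 0.1633
Vout = 1.715 mV

1.715 mV


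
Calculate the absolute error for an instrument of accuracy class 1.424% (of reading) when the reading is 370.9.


Absolute error = (accuracy% / 100) * reading.
Error = (1.424 / 100) * 370.9
Error = 0.01424 * 370.9
Error = 5.2816

5.2816


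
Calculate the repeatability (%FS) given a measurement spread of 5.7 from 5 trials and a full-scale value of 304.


Repeatability = (spread / full scale) * 100%.
R = (5.7 / 304) * 100
R = 1.875 %FS

1.875 %FS


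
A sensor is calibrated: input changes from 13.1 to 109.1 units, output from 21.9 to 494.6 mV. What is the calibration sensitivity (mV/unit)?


Sensitivity = (y2 - y1) / (x2 - x1).
S = (494.6 - 21.9) / (109.1 - 13.1)
S = 472.7 / 96.0
S = 4.924 mV/unit

4.924 mV/unit


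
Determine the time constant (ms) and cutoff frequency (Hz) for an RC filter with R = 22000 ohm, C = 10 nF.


Time constant: tau = R * C.
tau = 22000 * 1.00e-08 = 0.00022 s
tau = 0.22 ms
Cutoff frequency: fc = 1 / (2*pi*R*C).
fc = 1 / (2*pi*0.00022) = 723.43 Hz

tau = 0.22 ms, fc = 723.43 Hz


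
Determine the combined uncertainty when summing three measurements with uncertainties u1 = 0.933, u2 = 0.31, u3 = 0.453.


For a sum of independent quantities, uc = sqrt(u1^2 + u2^2 + u3^2).
uc = sqrt(0.933^2 + 0.31^2 + 0.453^2)
uc = sqrt(0.870489 + 0.0961 + 0.205209)
uc = 1.0825

1.0825


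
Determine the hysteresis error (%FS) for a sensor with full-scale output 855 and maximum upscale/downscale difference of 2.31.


Hysteresis = (max difference / full scale) * 100%.
H = (2.31 / 855) * 100
H = 0.27 %FS

0.27 %FS


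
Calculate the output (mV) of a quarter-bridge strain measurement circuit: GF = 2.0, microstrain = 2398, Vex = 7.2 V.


Quarter bridge output: Vout = (GF * epsilon * Vex) / 4.
Vout = (2.0 * 2398e-6 * 7.2) / 4
Vout = 0.0345312 / 4 V
Vout = 0.0086328 V = 8.6328 mV

8.6328 mV


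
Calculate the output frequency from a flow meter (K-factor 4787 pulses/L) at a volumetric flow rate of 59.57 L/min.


Frequency = K * Q / 60 (converting L/min to L/s).
f = 4787 * 59.57 / 60
f = 285161.59 / 60
f = 4752.69 Hz

4752.69 Hz


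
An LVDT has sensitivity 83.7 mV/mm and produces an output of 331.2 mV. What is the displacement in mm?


Displacement = Vout / sensitivity.
d = 331.2 / 83.7
d = 3.957 mm

3.957 mm


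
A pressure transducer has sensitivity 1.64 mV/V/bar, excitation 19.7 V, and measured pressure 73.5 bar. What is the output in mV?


Output = sensitivity * Vex * P.
Vout = 1.64 * 19.7 * 73.5
Vout = 32.308 * 73.5
Vout = 2374.64 mV

2374.64 mV


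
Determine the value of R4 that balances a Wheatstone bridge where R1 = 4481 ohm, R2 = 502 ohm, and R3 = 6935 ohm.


At balance: R1*R4 = R2*R3, so R4 = R2*R3/R1.
R4 = 502 * 6935 / 4481
R4 = 3481370 / 4481
R4 = 776.92 ohm

776.92 ohm


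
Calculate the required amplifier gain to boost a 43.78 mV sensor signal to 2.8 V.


Gain = Vout / Vin (converting to same units).
G = 2.8 V / 43.78 mV
G = 2800.0 mV / 43.78 mV
G = 63.96

63.96


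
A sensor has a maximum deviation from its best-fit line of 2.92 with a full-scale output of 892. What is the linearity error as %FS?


Linearity error = (max deviation / full scale) * 100%.
Linearity = (2.92 / 892) * 100
Linearity = 0.327 %FS

0.327 %FS


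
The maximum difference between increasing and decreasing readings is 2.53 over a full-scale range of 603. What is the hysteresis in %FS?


Hysteresis = (max difference / full scale) * 100%.
H = (2.53 / 603) * 100
H = 0.42 %FS

0.42 %FS


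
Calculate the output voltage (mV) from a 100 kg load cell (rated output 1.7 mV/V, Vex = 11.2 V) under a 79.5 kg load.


Vout = rated_output * Vex * (load / capacity).
Vout = 1.7 * 11.2 * (79.5 / 100)
Vout = 1.7 * 11.2 * 0.795
Vout = 15.137 mV

15.137 mV


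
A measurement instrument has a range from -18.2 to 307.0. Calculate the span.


Span = upper range - lower range.
Span = 307.0 - (-18.2)
Span = 325.2

325.2


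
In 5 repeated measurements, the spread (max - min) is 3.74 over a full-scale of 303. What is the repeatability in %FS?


Repeatability = (spread / full scale) * 100%.
R = (3.74 / 303) * 100
R = 1.234 %FS

1.234 %FS


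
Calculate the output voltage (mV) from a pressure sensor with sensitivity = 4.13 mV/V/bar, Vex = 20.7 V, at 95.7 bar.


Output = sensitivity * Vex * P.
Vout = 4.13 * 20.7 * 95.7
Vout = 85.491 * 95.7
Vout = 8181.49 mV

8181.49 mV


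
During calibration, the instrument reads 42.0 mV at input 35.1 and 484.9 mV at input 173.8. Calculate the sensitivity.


Sensitivity = (y2 - y1) / (x2 - x1).
S = (484.9 - 42.0) / (173.8 - 35.1)
S = 442.9 / 138.7
S = 3.1932 mV/unit

3.1932 mV/unit


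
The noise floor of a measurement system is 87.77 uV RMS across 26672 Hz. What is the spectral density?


Noise spectral density = Vrms / sqrt(BW).
NSD = 87.77 / sqrt(26672)
NSD = 87.77 / 163.3156
NSD = 0.5374 uV/sqrt(Hz)

0.5374 uV/sqrt(Hz)


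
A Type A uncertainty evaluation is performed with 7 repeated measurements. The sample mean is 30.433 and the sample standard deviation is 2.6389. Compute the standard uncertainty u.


The standard uncertainty for Type A evaluation is u = s / sqrt(n).
u = 2.6389 / sqrt(7)
u = 2.6389 / 2.6458
u = 0.9974

0.9974


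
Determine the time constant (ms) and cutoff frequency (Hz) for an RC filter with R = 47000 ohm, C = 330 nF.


Time constant: tau = R * C.
tau = 47000 * 3.30e-07 = 0.01551 s
tau = 15.51 ms
Cutoff frequency: fc = 1 / (2*pi*R*C).
fc = 1 / (2*pi*0.01551) = 10.26 Hz

tau = 15.51 ms, fc = 10.26 Hz


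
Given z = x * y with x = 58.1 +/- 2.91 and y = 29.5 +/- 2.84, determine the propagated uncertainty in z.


For a product z = x*y, the relative uncertainty is:
uz/z = sqrt((ux/x)^2 + (uy/y)^2)
Relative uncertainties: ux/x = 2.91/58.1 = 0.050086
uy/y = 2.84/29.5 = 0.096271
z = 58.1 * 29.5 = 1714.0
uz = 1714.0 * sqrt(0.050086^2 + 0.096271^2) = 185.999

185.999


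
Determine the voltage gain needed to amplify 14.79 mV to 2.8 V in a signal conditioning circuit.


Gain = Vout / Vin (converting to same units).
G = 2.8 V / 14.79 mV
G = 2800.0 mV / 14.79 mV
G = 189.32

189.32


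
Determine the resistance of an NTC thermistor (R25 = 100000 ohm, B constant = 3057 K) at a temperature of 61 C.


NTC thermistor equation: Rt = R25 * exp(B * (1/T - 1/T25)).
T in Kelvin: 334.15 K, T25 = 298.15 K
1/T - 1/T25 = 1/334.15 - 1/298.15 = -0.00036135
B * (1/T - 1/T25) = 3057 * -0.00036135 = -1.1046
Rt = 100000 * exp(-1.1046) = 33132.9 ohm

33132.9 ohm


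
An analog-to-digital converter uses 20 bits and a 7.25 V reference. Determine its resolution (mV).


The resolution (LSB) of an ADC is Vref / 2^n.
LSB = 7.25 / 2^20
LSB = 7.25 / 1048576
LSB = 6.91e-06 V = 0.00691414 mV

0.00691414 mV


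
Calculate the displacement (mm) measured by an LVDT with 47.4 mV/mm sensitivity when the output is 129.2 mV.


Displacement = Vout / sensitivity.
d = 129.2 / 47.4
d = 2.726 mm

2.726 mm


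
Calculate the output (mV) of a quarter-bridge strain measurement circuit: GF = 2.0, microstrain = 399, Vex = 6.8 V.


Quarter bridge output: Vout = (GF * epsilon * Vex) / 4.
Vout = (2.0 * 399e-6 * 6.8) / 4
Vout = 0.0054264 / 4 V
Vout = 0.0013566 V = 1.3566 mV

1.3566 mV


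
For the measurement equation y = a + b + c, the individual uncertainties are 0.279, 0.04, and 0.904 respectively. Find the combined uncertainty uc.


For a sum of independent quantities, uc = sqrt(u1^2 + u2^2 + u3^2).
uc = sqrt(0.279^2 + 0.04^2 + 0.904^2)
uc = sqrt(0.077841 + 0.0016 + 0.817216)
uc = 0.9469

0.9469


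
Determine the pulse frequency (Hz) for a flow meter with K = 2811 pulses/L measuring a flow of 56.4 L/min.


Frequency = K * Q / 60 (converting L/min to L/s).
f = 2811 * 56.4 / 60
f = 158540.4 / 60
f = 2642.34 Hz

2642.34 Hz


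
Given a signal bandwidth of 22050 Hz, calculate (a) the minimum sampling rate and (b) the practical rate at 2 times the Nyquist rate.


By Nyquist theorem, fs_min = 2 * fmax.
fs_min = 2 * 22050 = 44100 Hz
Practical rate = 2 * fs_min = 2 * 44100 = 88200 Hz

fs_min = 44100 Hz, fs_practical = 88200 Hz


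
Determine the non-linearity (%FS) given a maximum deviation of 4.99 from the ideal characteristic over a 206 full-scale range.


Linearity error = (max deviation / full scale) * 100%.
Linearity = (4.99 / 206) * 100
Linearity = 2.422 %FS

2.422 %FS


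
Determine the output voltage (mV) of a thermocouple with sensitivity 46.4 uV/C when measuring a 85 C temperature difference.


The thermocouple output V = sensitivity * dT.
V = 46.4 uV/C * 85 C
V = 3944.0 uV
V = 3.944 mV

3.944 mV


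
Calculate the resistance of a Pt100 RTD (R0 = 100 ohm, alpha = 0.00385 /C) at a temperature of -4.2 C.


The RTD equation: Rt = R0 * (1 + alpha * T).
Rt = 100 * (1 + 0.00385 * -4.2)
Rt = 100 * (1 + -0.01617)
Rt = 100 * 0.98383
Rt = 98.383 ohm

98.383 ohm


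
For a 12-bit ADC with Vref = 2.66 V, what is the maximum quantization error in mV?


The maximum quantization error is +/- LSB/2.
LSB = Vref / 2^n = 2.66 / 4096 = 0.00064941 V
Max error = LSB / 2 = 0.00064941 / 2 = 0.00032471 V
Max error = 0.3247 mV

0.3247 mV


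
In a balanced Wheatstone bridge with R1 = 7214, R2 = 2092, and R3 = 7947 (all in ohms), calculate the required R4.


At balance: R1*R4 = R2*R3, so R4 = R2*R3/R1.
R4 = 2092 * 7947 / 7214
R4 = 16625124 / 7214
R4 = 2304.56 ohm

2304.56 ohm


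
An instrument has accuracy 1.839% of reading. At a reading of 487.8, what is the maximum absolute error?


Absolute error = (accuracy% / 100) * reading.
Error = (1.839 / 100) * 487.8
Error = 0.01839 * 487.8
Error = 8.9706

8.9706


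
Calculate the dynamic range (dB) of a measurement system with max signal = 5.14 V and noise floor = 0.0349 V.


Dynamic range = 20 * log10(Vmax / Vnoise).
DR = 20 * log10(5.14 / 0.0349)
DR = 20 * log10(147.28)
DR = 43.36 dB

43.36 dB


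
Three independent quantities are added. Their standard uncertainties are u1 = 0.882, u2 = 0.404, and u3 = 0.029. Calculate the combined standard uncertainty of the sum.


For a sum of independent quantities, uc = sqrt(u1^2 + u2^2 + u3^2).
uc = sqrt(0.882^2 + 0.404^2 + 0.029^2)
uc = sqrt(0.777924 + 0.163216 + 0.000841)
uc = 0.9706

0.9706


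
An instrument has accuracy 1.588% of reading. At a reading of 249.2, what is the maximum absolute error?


Absolute error = (accuracy% / 100) * reading.
Error = (1.588 / 100) * 249.2
Error = 0.01588 * 249.2
Error = 3.9573

3.9573


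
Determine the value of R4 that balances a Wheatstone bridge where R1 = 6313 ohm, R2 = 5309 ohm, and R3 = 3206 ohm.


At balance: R1*R4 = R2*R3, so R4 = R2*R3/R1.
R4 = 5309 * 3206 / 6313
R4 = 17020654 / 6313
R4 = 2696.13 ohm

2696.13 ohm


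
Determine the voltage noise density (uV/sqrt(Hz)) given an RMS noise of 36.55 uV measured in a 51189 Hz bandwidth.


Noise spectral density = Vrms / sqrt(BW).
NSD = 36.55 / sqrt(51189)
NSD = 36.55 / 226.2499
NSD = 0.1615 uV/sqrt(Hz)

0.1615 uV/sqrt(Hz)


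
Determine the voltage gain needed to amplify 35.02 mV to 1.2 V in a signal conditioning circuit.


Gain = Vout / Vin (converting to same units).
G = 1.2 V / 35.02 mV
G = 1200.0 mV / 35.02 mV
G = 34.27

34.27


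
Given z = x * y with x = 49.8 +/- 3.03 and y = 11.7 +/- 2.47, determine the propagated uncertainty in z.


For a product z = x*y, the relative uncertainty is:
uz/z = sqrt((ux/x)^2 + (uy/y)^2)
Relative uncertainties: ux/x = 3.03/49.8 = 0.060843
uy/y = 2.47/11.7 = 0.211111
z = 49.8 * 11.7 = 582.7
uz = 582.7 * sqrt(0.060843^2 + 0.211111^2) = 128.013

128.013


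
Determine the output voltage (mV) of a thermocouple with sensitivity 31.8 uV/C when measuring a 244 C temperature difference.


The thermocouple output V = sensitivity * dT.
V = 31.8 uV/C * 244 C
V = 7759.2 uV
V = 7.759 mV

7.759 mV


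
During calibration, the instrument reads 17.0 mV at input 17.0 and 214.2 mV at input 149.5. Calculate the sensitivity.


Sensitivity = (y2 - y1) / (x2 - x1).
S = (214.2 - 17.0) / (149.5 - 17.0)
S = 197.2 / 132.5
S = 1.4883 mV/unit

1.4883 mV/unit


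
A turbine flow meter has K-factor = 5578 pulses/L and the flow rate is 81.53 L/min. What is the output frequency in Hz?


Frequency = K * Q / 60 (converting L/min to L/s).
f = 5578 * 81.53 / 60
f = 454774.34 / 60
f = 7579.57 Hz

7579.57 Hz


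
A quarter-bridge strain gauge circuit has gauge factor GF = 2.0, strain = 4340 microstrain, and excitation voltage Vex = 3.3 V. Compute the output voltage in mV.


Quarter bridge output: Vout = (GF * epsilon * Vex) / 4.
Vout = (2.0 * 4340e-6 * 3.3) / 4
Vout = 0.028644 / 4 V
Vout = 0.007161 V = 7.161 mV

7.161 mV


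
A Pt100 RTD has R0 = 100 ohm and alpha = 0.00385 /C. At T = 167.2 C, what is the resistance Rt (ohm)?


The RTD equation: Rt = R0 * (1 + alpha * T).
Rt = 100 * (1 + 0.00385 * 167.2)
Rt = 100 * (1 + 0.64372)
Rt = 100 * 1.64372
Rt = 164.372 ohm

164.372 ohm


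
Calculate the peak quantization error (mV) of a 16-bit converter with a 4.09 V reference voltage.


The maximum quantization error is +/- LSB/2.
LSB = Vref / 2^n = 4.09 / 65536 = 6.241e-05 V
Max error = LSB / 2 = 6.241e-05 / 2 = 3.12e-05 V
Max error = 0.0312 mV

0.0312 mV


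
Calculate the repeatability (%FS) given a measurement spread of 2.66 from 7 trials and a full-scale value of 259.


Repeatability = (spread / full scale) * 100%.
R = (2.66 / 259) * 100
R = 1.027 %FS

1.027 %FS


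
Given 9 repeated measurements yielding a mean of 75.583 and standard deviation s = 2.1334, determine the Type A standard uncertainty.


The standard uncertainty for Type A evaluation is u = s / sqrt(n).
u = 2.1334 / sqrt(9)
u = 2.1334 / 3.0
u = 0.7111

0.7111


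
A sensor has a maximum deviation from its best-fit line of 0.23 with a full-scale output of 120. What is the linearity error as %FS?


Linearity error = (max deviation / full scale) * 100%.
Linearity = (0.23 / 120) * 100
Linearity = 0.192 %FS

0.192 %FS


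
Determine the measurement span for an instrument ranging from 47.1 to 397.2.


Span = upper range - lower range.
Span = 397.2 - (47.1)
Span = 350.1

350.1


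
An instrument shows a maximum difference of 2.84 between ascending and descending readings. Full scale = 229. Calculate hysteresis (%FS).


Hysteresis = (max difference / full scale) * 100%.
H = (2.84 / 229) * 100
H = 1.24 %FS

1.24 %FS


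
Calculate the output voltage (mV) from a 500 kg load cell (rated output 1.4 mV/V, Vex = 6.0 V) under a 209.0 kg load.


Vout = rated_output * Vex * (load / capacity).
Vout = 1.4 * 6.0 * (209.0 / 500)
Vout = 1.4 * 6.0 * 0.418
Vout = 3.511 mV

3.511 mV


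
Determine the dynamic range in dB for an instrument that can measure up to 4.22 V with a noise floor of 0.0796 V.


Dynamic range = 20 * log10(Vmax / Vnoise).
DR = 20 * log10(4.22 / 0.0796)
DR = 20 * log10(53.02)
DR = 34.49 dB

34.49 dB


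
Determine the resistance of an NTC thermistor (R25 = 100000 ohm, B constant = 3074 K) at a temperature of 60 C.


NTC thermistor equation: Rt = R25 * exp(B * (1/T - 1/T25)).
T in Kelvin: 333.15 K, T25 = 298.15 K
1/T - 1/T25 = 1/333.15 - 1/298.15 = -0.00035237
B * (1/T - 1/T25) = 3074 * -0.00035237 = -1.0832
Rt = 100000 * exp(-1.0832) = 33852.0 ohm

33852.0 ohm


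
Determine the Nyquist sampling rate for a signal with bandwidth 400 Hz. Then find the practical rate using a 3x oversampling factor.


By Nyquist theorem, fs_min = 2 * fmax.
fs_min = 2 * 400 = 800 Hz
Practical rate = 3 * fs_min = 3 * 800 = 2400 Hz

fs_min = 800 Hz, fs_practical = 2400 Hz


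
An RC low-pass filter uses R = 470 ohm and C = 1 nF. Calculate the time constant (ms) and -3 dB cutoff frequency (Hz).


Time constant: tau = R * C.
tau = 470 * 1.00e-09 = 4.7e-07 s
tau = 0.0005 ms
Cutoff frequency: fc = 1 / (2*pi*R*C).
fc = 1 / (2*pi*4.7e-07) = 338627.54 Hz

tau = 0.0005 ms, fc = 338627.54 Hz


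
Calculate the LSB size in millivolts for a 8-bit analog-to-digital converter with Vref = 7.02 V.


The resolution (LSB) of an ADC is Vref / 2^n.
LSB = 7.02 / 2^8
LSB = 7.02 / 256
LSB = 0.02742187 V = 27.421875 mV

27.421875 mV


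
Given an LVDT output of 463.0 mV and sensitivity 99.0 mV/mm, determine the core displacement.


Displacement = Vout / sensitivity.
d = 463.0 / 99.0
d = 4.677 mm

4.677 mm


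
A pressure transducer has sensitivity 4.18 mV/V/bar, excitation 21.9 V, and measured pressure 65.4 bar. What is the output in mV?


Output = sensitivity * Vex * P.
Vout = 4.18 * 21.9 * 65.4
Vout = 91.542 * 65.4
Vout = 5986.85 mV

5986.85 mV


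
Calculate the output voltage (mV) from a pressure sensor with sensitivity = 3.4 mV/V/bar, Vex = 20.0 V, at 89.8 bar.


Output = sensitivity * Vex * P.
Vout = 3.4 * 20.0 * 89.8
Vout = 68.0 * 89.8
Vout = 6106.4 mV

6106.4 mV


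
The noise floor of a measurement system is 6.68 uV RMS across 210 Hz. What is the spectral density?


Noise spectral density = Vrms / sqrt(BW).
NSD = 6.68 / sqrt(210)
NSD = 6.68 / 14.4914
NSD = 0.461 uV/sqrt(Hz)

0.461 uV/sqrt(Hz)


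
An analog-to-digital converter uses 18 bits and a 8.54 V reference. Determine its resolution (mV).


The resolution (LSB) of an ADC is Vref / 2^n.
LSB = 8.54 / 2^18
LSB = 8.54 / 262144
LSB = 3.258e-05 V = 0.03257751 mV

0.03257751 mV


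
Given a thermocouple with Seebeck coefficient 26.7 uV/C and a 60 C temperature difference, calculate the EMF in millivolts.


The thermocouple output V = sensitivity * dT.
V = 26.7 uV/C * 60 C
V = 1602.0 uV
V = 1.602 mV

1.602 mV
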